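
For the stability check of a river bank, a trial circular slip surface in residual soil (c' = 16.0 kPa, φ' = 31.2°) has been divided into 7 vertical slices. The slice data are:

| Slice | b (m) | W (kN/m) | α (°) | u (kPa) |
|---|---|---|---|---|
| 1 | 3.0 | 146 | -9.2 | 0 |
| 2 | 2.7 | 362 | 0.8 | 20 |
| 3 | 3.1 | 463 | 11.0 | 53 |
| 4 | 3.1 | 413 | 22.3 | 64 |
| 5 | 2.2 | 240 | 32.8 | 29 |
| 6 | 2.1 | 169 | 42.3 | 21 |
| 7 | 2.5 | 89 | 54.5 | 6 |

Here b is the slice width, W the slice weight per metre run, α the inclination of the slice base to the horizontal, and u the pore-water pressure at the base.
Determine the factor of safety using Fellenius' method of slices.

Ordinary method of slices: FS = Σ[c'·Δl_i + (W_i cosα_i − u_i·Δl_i)·tanφ'] / Σ W_i sinα_i, with Δl_i = b_i / cosα_i.
Slice 1: Δl = 3.0/cos(-9.2°) = 3.039 m; N'_1 = 146·cos(-9.2°) − 0·3.039 = 144.1; c'Δl = 48.63; W sinα = -23.3
Slice 2: Δl = 2.7/cos0.8° = 2.700 m; N'_2 = 362·cos0.8° − 20·2.700 = 308.0; c'Δl = 43.20; W sinα = 5.1
Slice 3: Δl = 3.1/cos11.0° = 3.158 m; N'_3 = 463·cos11.0° − 53·3.158 = 287.1; c'Δl = 50.53; W sinα = 88.3
Slice 4: Δl = 3.1/cos22.3° = 3.351 m; N'_4 = 413·cos22.3° − 64·3.351 = 167.7; c'Δl = 53.61; W sinα = 156.7
Slice 5: Δl = 2.2/cos32.8° = 2.617 m; N'_5 = 240·cos32.8° − 29·2.617 = 125.8; c'Δl = 41.88; W sinα = 130.0
Slice 6: Δl = 2.1/cos42.3° = 2.839 m; N'_6 = 169·cos42.3° − 21·2.839 = 65.4; c'Δl = 45.43; W sinα = 113.7
Slice 7: Δl = 2.5/cos54.5° = 4.305 m; N'_7 = 89·cos54.5° − 6·4.305 = 25.9; c'Δl = 68.88; W sinα = 72.5
Σc'Δl = 352.2 kN/m; ΣN' = 1123.9 kN/m; ΣW sinα = 543.0 kN/m
Resisting = 352.2 + 1123.9·tan31.2° = 352.2 + 680.7 = 1032.8 kN/m
FS = 1032.8 / 543.0 = 1.902

FS = 1.90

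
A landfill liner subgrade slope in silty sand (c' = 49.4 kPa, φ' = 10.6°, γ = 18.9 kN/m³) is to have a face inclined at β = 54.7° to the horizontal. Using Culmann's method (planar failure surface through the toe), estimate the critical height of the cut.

H_c = 29.75 m

Culmann's analysis gives the critical failure plane at α_cr = (β + φ')/2 = (54.7 + 10.6)/2 = 32.6°, and the critical height
H_c = (4c'/γ) · sinβ cosφ' / [1 − cos(β − φ')]
    = (4·49.4/18.9) · sin54.7°·cos10.6° / [1 − cos(44.1°)]
    = 10.455 · 0.8161·0.9829 / [1 − 0.7181]
    = 10.455 · 0.8022 / 0.2819
    = 29.75 m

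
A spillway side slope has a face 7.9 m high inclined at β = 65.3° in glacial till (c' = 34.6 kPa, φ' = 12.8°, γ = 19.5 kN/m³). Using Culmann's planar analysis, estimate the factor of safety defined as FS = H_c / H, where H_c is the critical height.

H_c = (4c'/γ) · sinβ cosφ' / [1 − cos(β − φ')]
    = (4·34.6/19.5) · sin65.3°·cos12.8° / [1 − cos52.5°]
    = 7.097 · 0.8859 / 0.3912 = 16.07 m
FS = H_c / H = 16.07 / 7.9 = 2.034

FS = 2.03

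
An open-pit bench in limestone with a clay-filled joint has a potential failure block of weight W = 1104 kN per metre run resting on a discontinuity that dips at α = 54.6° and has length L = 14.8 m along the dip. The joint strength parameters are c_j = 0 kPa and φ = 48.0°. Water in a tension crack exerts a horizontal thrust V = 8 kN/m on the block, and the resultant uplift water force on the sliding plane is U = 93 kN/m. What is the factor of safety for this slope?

Resolving the block weight along and normal to the plane and applying the Mohr–Coulomb strength on the joint:
N' = W cosα − U − V sinα = 1104·cos54.6° − 93 − 8·sin54.6° = 540.0 kN/m
Driving force T = W sinα + V cosα = 1104·sin54.6° + 8·cos54.6° = 904.5 kN/m
Resisting force R = c_j·L + N'·tanφ = 0·14.8 + 540.0·tan48.0° = 0.0 + 599.7 = 599.7 kN/m
FS = R / T = 599.7 / 904.5 = 0.663

FS = 0.66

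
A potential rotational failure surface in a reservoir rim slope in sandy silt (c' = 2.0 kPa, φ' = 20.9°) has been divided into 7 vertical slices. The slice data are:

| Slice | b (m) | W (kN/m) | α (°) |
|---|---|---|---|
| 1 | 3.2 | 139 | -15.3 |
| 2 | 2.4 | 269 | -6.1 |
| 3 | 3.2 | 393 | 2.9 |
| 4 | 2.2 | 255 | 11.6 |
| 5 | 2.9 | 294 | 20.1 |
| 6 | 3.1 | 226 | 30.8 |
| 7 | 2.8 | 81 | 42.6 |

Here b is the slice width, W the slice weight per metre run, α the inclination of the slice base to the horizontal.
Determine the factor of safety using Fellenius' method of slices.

Ordinary method of slices: FS = Σ[c'·Δl_i + (W_i cosα_i)·tanφ'] / Σ W_i sinα_i, with Δl_i = b_i / cosα_i.
Slice 1: Δl = 3.2/cos(-15.3°) = 3.318 m; N'_1 = 139·cos(-15.3°) = 134.1; c'Δl = 6.64; W sinα = -36.7
Slice 2: Δl = 2.4/cos(-6.1°) = 2.414 m; N'_2 = 269·cos(-6.1°) = 267.5; c'Δl = 4.83; W sinα = -28.6
Slice 3: Δl = 3.2/cos2.9° = 3.204 m; N'_3 = 393·cos2.9° = 392.5; c'Δl = 6.41; W sinα = 19.9
Slice 4: Δl = 2.2/cos11.6° = 2.246 m; N'_4 = 255·cos11.6° = 249.8; c'Δl = 4.49; W sinα = 51.3
Slice 5: Δl = 2.9/cos20.1° = 3.088 m; N'_5 = 294·cos20.1° = 276.1; c'Δl = 6.18; W sinα = 101.0
Slice 6: Δl = 3.1/cos30.8° = 3.609 m; N'_6 = 226·cos30.8° = 194.1; c'Δl = 7.22; W sinα = 115.7
Slice 7: Δl = 2.8/cos42.6° = 3.804 m; N'_7 = 81·cos42.6° = 59.6; c'Δl = 7.61; W sinα = 54.8
Σc'Δl = 43.4 kN/m; ΣN' = 1573.7 kN/m; ΣW sinα = 277.5 kN/m
Resisting = 43.4 + 1573.7·tan20.9° = 43.4 + 600.9 = 644.3 kN/m
FS = 644.3 / 277.5 = 2.322

FS = 2.32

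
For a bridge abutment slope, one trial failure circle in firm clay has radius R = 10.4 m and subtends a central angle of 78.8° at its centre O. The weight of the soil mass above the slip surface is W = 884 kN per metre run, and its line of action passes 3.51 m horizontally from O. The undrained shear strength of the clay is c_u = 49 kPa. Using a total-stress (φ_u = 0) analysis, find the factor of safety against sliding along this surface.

Taking moments about the centre O, the resisting moment is provided by the undrained shear strength acting along the arc:
Arc length L_a = R·θ = 10.4·(78.8°·π/180) = 10.4·1.3753 = 14.30 m
M_R = c_u·L_a·R = 49·14.30·10.4 = 7289.0 kN·m/m
M_D = W·d = 884·3.51 = 3102.8 kN·m/m
FS = M_R / M_D = 7289.0 / 3102.8 = 2.349

FS = 2.35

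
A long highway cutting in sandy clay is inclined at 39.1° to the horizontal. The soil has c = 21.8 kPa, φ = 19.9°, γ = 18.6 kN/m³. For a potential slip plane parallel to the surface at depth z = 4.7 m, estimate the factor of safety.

FS = 0.95

For an infinite slope with a slip plane parallel to the surface (no pore pressure): FS = [c + γz cos²β tanφ] / [γz sinβ cosβ].
γz = 18.6·4.7 = 87.42 kN/m²
Numerator = 21.8 + 87.42·cos²39.1°·tan19.9° = 21.8 + 87.42·0.6022·0.3620 = 40.858 kPa
Denominator = 87.42·sin39.1°·cos39.1° = 87.42·0.6307·0.7760 = 42.786 kPa
FS = 40.858 / 42.786 = 0.955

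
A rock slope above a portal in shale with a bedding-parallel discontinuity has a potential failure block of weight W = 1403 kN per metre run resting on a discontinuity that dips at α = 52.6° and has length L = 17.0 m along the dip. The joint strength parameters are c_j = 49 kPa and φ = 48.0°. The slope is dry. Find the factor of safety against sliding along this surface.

FS = 1.60

Resolving the block weight along and normal to the plane and applying the Mohr–Coulomb strength on the joint:
N' = W cosα = 1403·cos52.6° = 852.1 kN/m
Driving force T = W sinα = 1403·sin52.6° = 1114.6 kN/m
Resisting force R = c_j·L + N'·tanφ = 49·17.0 + 852.1·tan48.0° = 833.0 + 946.4 = 1779.4 kN/m
FS = R / T = 1779.4 / 1114.6 = 1.597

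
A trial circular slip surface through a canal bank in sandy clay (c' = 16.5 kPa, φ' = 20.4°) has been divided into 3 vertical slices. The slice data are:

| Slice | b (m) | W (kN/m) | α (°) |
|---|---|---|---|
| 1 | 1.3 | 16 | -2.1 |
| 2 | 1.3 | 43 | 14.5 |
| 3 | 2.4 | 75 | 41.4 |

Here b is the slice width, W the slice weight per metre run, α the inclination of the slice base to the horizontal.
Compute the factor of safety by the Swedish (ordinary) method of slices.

FS = 2.32

Ordinary method of slices: FS = Σ[c'·Δl_i + (W_i cosα_i)·tanφ'] / Σ W_i sinα_i, with Δl_i = b_i / cosα_i.
Slice 1: Δl = 1.3/cos(-2.1°) = 1.301 m; N'_1 = 16·cos(-2.1°) = 16.0; c'Δl = 21.46; W sinα = -0.6
Slice 2: Δl = 1.3/cos14.5° = 1.343 m; N'_2 = 43·cos14.5° = 41.6; c'Δl = 22.16; W sinα = 10.8
Slice 3: Δl = 2.4/cos41.4° = 3.200 m; N'_3 = 75·cos41.4° = 56.3; c'Δl = 52.79; W sinα = 49.6
Σc'Δl = 96.4 kN/m; ΣN' = 113.9 kN/m; ΣW sinα = 59.8 kN/m
Resisting = 96.4 + 113.9·tan20.4° = 96.4 + 42.4 = 138.8 kN/m
FS = 138.8 / 59.8 = 2.321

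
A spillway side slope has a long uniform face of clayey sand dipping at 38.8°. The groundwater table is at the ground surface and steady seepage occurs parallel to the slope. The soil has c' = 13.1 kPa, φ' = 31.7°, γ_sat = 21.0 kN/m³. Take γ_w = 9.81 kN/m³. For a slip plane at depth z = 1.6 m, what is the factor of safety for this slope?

With seepage parallel to the slope and the water table at the surface, the effective normal stress on the slip plane uses the buoyant unit weight γ' = γ_sat − γ_w while the driving shear stress uses γ_sat:
FS = [c' + γ' z cos²β tanφ'] / [γ_sat z sinβ cosβ]
γ' = 21.0 − 9.81 = 11.19 kN/m³
Numerator = 13.1 + 11.19·1.6·cos²38.8°·tan31.7° = 13.1 + 11.19·1.6·0.6074·0.6176 = 19.816 kPa
Denominator = 21.0·1.6·sin38.8°·cos38.8° = 21.0·1.6·0.6266·0.7793 = 16.408 kPa
FS = 19.816 / 16.408 = 1.208

FS = 1.21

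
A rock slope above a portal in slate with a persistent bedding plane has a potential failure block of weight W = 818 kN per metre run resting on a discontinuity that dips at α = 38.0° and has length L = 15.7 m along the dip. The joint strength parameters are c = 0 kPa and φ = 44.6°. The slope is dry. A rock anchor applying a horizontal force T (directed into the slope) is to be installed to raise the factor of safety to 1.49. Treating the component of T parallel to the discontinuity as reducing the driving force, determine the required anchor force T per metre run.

T = 64 kN/m

Resolving forces along and normal to the sliding plane, with the horizontal anchor force T adding T·sinα to the effective normal force and T·cosα acting up the plane against the driving force:
FS = [cL + (W cosα + T sinα) tanφ] / [W sinα − T cosα]
Without the anchor: N' = 644.6 kN/m, driving T_d = 503.6 kN/m, resisting R = 0·15.7 + 644.6·tan44.6° = 635.7 kN/m, FS = 1.26.
Setting FS = 1.49 and solving for T:
1.49·(503.6 − T cos38.0°) = 635.7 + T sin38.0°·tan44.6°
T·(sin38.0°·tan44.6° + 1.49·cos38.0°) = 1.49·503.6 − 635.7
T·(0.6157·0.9861 + 1.49·0.7880) = 750.4 − 635.7 = 114.7
T·1.7813 = 114.7
T = 64.4 kN/m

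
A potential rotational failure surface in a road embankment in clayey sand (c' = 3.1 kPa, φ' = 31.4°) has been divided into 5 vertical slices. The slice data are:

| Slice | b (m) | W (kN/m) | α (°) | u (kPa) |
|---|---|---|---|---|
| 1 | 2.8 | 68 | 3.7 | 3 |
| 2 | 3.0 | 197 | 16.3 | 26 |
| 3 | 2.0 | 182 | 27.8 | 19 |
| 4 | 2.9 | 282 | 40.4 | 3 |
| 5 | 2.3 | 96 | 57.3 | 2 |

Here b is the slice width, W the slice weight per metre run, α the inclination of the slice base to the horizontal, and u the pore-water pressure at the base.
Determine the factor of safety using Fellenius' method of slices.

Ordinary method of slices: FS = Σ[c'·Δl_i + (W_i cosα_i − u_i·Δl_i)·tanφ'] / Σ W_i sinα_i, with Δl_i = b_i / cosα_i.
Slice 1: Δl = 2.8/cos3.7° = 2.806 m; N'_1 = 68·cos3.7° − 3·2.806 = 59.4; c'Δl = 8.70; W sinα = 4.4
Slice 2: Δl = 3.0/cos16.3° = 3.126 m; N'_2 = 197·cos16.3° − 26·3.126 = 107.8; c'Δl = 9.69; W sinα = 55.3
Slice 3: Δl = 2.0/cos27.8° = 2.261 m; N'_3 = 182·cos27.8° − 19·2.261 = 118.0; c'Δl = 7.01; W sinα = 84.9
Slice 4: Δl = 2.9/cos40.4° = 3.808 m; N'_4 = 282·cos40.4° − 3·3.808 = 203.3; c'Δl = 11.81; W sinα = 182.8
Slice 5: Δl = 2.3/cos57.3° = 4.257 m; N'_5 = 96·cos57.3° − 2·4.257 = 43.3; c'Δl = 13.20; W sinα = 80.8
Σc'Δl = 50.4 kN/m; ΣN' = 532.0 kN/m; ΣW sinα = 408.1 kN/m
Resisting = 50.4 + 532.0·tan31.4° = 50.4 + 324.7 = 375.1 kN/m
FS = 375.1 / 408.1 = 0.919

FS = 0.92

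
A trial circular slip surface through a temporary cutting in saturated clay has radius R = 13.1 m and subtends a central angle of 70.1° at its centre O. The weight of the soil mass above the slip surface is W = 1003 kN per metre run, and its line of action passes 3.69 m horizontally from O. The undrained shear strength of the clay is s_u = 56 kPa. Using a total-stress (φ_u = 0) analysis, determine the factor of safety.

FS = 3.18

Taking moments about the centre O, the resisting moment is provided by the undrained shear strength acting along the arc:
Arc length L_a = R·θ = 13.1·(70.1°·π/180) = 13.1·1.2235 = 16.03 m
M_R = s_u·L_a·R = 56·16.03·13.1 = 11757.8 kN·m/m
M_D = W·d = 1003·3.69 = 3701.1 kN·m/m
FS = M_R / M_D = 11757.8 / 3701.1 = 3.177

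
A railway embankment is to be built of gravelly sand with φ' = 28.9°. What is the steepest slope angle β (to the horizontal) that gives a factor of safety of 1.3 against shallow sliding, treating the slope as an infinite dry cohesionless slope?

For an infinite dry cohesionless slope FS = tanφ'/tanβ, so tanβ = tanφ' / FS.
tanβ = tan28.9° / 1.3 = 0.5520 / 1.3 = 0.4246
β = arctan(0.4246) = 23.01°

β = 23.0°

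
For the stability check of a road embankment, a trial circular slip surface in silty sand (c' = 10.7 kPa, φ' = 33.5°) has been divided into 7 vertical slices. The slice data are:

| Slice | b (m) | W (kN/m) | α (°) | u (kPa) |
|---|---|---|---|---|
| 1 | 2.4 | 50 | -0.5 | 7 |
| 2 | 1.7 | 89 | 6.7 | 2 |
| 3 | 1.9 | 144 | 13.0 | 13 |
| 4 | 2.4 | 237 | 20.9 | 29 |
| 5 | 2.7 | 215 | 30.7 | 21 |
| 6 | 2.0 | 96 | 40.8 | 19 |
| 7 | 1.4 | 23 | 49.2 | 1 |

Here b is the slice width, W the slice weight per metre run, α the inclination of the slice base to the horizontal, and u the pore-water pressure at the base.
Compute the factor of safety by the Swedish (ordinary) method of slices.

FS = 1.68

Ordinary method of slices: FS = Σ[c'·Δl_i + (W_i cosα_i − u_i·Δl_i)·tanφ'] / Σ W_i sinα_i, with Δl_i = b_i / cosα_i.
Slice 1: Δl = 2.4/cos(-0.5°) = 2.400 m; N'_1 = 50·cos(-0.5°) − 7·2.400 = 33.2; c'Δl = 25.68; W sinα = -0.4
Slice 2: Δl = 1.7/cos6.7° = 1.712 m; N'_2 = 89·cos6.7° − 2·1.712 = 85.0; c'Δl = 18.32; W sinα = 10.4
Slice 3: Δl = 1.9/cos13.0° = 1.950 m; N'_3 = 144·cos13.0° − 13·1.950 = 115.0; c'Δl = 20.86; W sinα = 32.4
Slice 4: Δl = 2.4/cos20.9° = 2.569 m; N'_4 = 237·cos20.9° − 29·2.569 = 146.9; c'Δl = 27.49; W sinα = 84.5
Slice 5: Δl = 2.7/cos30.7° = 3.140 m; N'_5 = 215·cos30.7° − 21·3.140 = 118.9; c'Δl = 33.60; W sinα = 109.8
Slice 6: Δl = 2.0/cos40.8° = 2.642 m; N'_6 = 96·cos40.8° − 19·2.642 = 22.5; c'Δl = 28.27; W sinα = 62.7
Slice 7: Δl = 1.4/cos49.2° = 2.143 m; N'_7 = 23·cos49.2° − 1·2.143 = 12.9; c'Δl = 22.93; W sinα = 17.4
Σc'Δl = 177.1 kN/m; ΣN' = 534.3 kN/m; ΣW sinα = 316.8 kN/m
Resisting = 177.1 + 534.3·tan33.5° = 177.1 + 353.7 = 530.8 kN/m
FS = 530.8 / 316.8 = 1.676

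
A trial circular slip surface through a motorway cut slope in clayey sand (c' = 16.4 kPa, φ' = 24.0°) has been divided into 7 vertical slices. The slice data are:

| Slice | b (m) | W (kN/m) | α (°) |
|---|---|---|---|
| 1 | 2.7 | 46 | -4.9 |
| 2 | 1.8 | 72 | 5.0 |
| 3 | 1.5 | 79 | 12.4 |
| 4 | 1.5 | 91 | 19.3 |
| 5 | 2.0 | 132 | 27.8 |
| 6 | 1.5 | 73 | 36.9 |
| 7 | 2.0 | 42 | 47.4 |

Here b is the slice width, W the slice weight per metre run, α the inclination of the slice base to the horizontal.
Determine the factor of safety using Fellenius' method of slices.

Ordinary method of slices: FS = Σ[c'·Δl_i + (W_i cosα_i)·tanφ'] / Σ W_i sinα_i, with Δl_i = b_i / cosα_i.
Slice 1: Δl = 2.7/cos(-4.9°) = 2.710 m; N'_1 = 46·cos(-4.9°) = 45.8; c'Δl = 44.44; W sinα = -3.9
Slice 2: Δl = 1.8/cos5.0° = 1.807 m; N'_2 = 72·cos5.0° = 71.7; c'Δl = 29.63; W sinα = 6.3
Slice 3: Δl = 1.5/cos12.4° = 1.536 m; N'_3 = 79·cos12.4° = 77.2; c'Δl = 25.19; W sinα = 17.0
Slice 4: Δl = 1.5/cos19.3° = 1.589 m; N'_4 = 91·cos19.3° = 85.9; c'Δl = 26.06; W sinα = 30.1
Slice 5: Δl = 2.0/cos27.8° = 2.261 m; N'_5 = 132·cos27.8° = 116.8; c'Δl = 37.08; W sinα = 61.6
Slice 6: Δl = 1.5/cos36.9° = 1.876 m; N'_6 = 73·cos36.9° = 58.4; c'Δl = 30.76; W sinα = 43.8
Slice 7: Δl = 2.0/cos47.4° = 2.955 m; N'_7 = 42·cos47.4° = 28.4; c'Δl = 48.46; W sinα = 30.9
Σc'Δl = 241.6 kN/m; ΣN' = 484.2 kN/m; ΣW sinα = 185.7 kN/m
Resisting = 241.6 + 484.2·tan24.0° = 241.6 + 215.6 = 457.2 kN/m
FS = 457.2 / 185.7 = 2.462

FS = 2.46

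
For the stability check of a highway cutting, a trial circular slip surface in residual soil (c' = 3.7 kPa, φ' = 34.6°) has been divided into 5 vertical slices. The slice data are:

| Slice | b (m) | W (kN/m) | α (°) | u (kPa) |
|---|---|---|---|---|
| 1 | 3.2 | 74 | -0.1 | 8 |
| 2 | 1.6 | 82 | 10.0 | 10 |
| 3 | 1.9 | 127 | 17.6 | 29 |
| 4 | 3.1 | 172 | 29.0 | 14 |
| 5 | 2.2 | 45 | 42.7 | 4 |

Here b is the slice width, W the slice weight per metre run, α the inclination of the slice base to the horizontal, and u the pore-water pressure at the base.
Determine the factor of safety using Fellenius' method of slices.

Ordinary method of slices: FS = Σ[c'·Δl_i + (W_i cosα_i − u_i·Δl_i)·tanφ'] / Σ W_i sinα_i, with Δl_i = b_i / cosα_i.
Slice 1: Δl = 3.2/cos(-0.1°) = 3.200 m; N'_1 = 74·cos(-0.1°) − 8·3.200 = 48.4; c'Δl = 11.84; W sinα = -0.1
Slice 2: Δl = 1.6/cos10.0° = 1.625 m; N'_2 = 82·cos10.0° − 10·1.625 = 64.5; c'Δl = 6.01; W sinα = 14.2
Slice 3: Δl = 1.9/cos17.6° = 1.993 m; N'_3 = 127·cos17.6° − 29·1.993 = 63.2; c'Δl = 7.38; W sinα = 38.4
Slice 4: Δl = 3.1/cos29.0° = 3.544 m; N'_4 = 172·cos29.0° − 14·3.544 = 100.8; c'Δl = 13.11; W sinα = 83.4
Slice 5: Δl = 2.2/cos42.7° = 2.994 m; N'_5 = 45·cos42.7° − 4·2.994 = 21.1; c'Δl = 11.08; W sinα = 30.5
Σc'Δl = 49.4 kN/m; ΣN' = 298.1 kN/m; ΣW sinα = 166.4 kN/m
Resisting = 49.4 + 298.1·tan34.6° = 49.4 + 205.6 = 255.0 kN/m
FS = 255.0 / 166.4 = 1.533

FS = 1.53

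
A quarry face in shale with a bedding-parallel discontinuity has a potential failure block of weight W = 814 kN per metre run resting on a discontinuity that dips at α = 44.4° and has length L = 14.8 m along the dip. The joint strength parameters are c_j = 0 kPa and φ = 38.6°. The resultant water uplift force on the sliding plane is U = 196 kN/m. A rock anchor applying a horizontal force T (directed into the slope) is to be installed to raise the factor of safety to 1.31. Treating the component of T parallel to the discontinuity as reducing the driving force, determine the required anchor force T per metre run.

Resolving forces along and normal to the sliding plane, with the horizontal anchor force T adding T·sinα to the effective normal force and T·cosα acting up the plane against the driving force:
FS = [c_jL + (W cosα − U + T sinα) tanφ] / [W sinα − T cosα]
Without the anchor: N' = 385.6 kN/m, driving T_d = 569.5 kN/m, resisting R = 0·14.8 + 385.6·tan38.6° = 307.8 kN/m, FS = 0.54.
Setting FS = 1.31 and solving for T:
1.31·(569.5 − T cos44.4°) = 307.8 + T sin44.4°·tan38.6°
T·(sin44.4°·tan38.6° + 1.31·cos44.4°) = 1.31·569.5 − 307.8
T·(0.6997·0.7983 + 1.31·0.7145) = 746.1 − 307.8 = 438.3
T·1.4945 = 438.3
T = 293.3 kN/m

T = 293 kN/m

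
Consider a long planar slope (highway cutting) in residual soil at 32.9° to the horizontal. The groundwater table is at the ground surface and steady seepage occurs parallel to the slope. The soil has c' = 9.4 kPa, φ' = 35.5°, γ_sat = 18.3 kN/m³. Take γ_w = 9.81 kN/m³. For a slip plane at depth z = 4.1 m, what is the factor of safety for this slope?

FS = 0.79

With seepage parallel to the slope and the water table at the surface, the effective normal stress on the slip plane uses the buoyant unit weight γ' = γ_sat − γ_w while the driving shear stress uses γ_sat:
FS = [c' + γ' z cos²β tanφ'] / [γ_sat z sinβ cosβ]
γ' = 18.3 − 9.81 = 8.49 kN/m³
Numerator = 9.4 + 8.49·4.1·cos²32.9°·tan35.5° = 9.4 + 8.49·4.1·0.7050·0.7133 = 26.904 kPa
Denominator = 18.3·4.1·sin32.9°·cos32.9° = 18.3·4.1·0.5432·0.8396 = 34.218 kPa
FS = 26.904 / 34.218 = 0.786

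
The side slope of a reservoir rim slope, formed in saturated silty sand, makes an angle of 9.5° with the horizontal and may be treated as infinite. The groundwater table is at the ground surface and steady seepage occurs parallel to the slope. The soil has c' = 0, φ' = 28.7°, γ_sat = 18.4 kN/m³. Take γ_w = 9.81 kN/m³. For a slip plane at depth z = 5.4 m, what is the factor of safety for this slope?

FS = 1.53

With seepage parallel to the slope and the water table at the surface, the effective normal stress on the slip plane uses the buoyant unit weight γ' = γ_sat − γ_w while the driving shear stress uses γ_sat:
FS = [c' + γ' z cos²β tanφ'] / [γ_sat z sinβ cosβ]
(For c' = 0 this reduces to FS = (γ'/γ_sat)·tanφ'/tanβ.)
γ' = 18.4 − 9.81 = 8.59 kN/m³
Numerator = 0.0 + 8.59·5.4·cos²9.5°·tan28.7° = 0.0 + 8.59·5.4·0.9728·0.5475 = 24.704 kPa
Denominator = 18.4·5.4·sin9.5°·cos9.5° = 18.4·5.4·0.1650·0.9863 = 16.174 kPa
FS = 24.704 / 16.174 = 1.527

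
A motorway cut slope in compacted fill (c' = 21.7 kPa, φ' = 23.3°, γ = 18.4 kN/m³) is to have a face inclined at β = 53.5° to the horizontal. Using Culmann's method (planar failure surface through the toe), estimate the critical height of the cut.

Culmann's analysis gives the critical failure plane at α_cr = (β + φ')/2 = (53.5 + 23.3)/2 = 38.4°, and the critical height
H_c = (4c'/γ) · sinβ cosφ' / [1 − cos(β − φ')]
    = (4·21.7/18.4) · sin53.5°·cos23.3° / [1 − cos(30.2°)]
    = 4.717 · 0.8039·0.9184 / [1 − 0.8643]
    = 4.717 · 0.7383 / 0.1357
    = 25.66 m

H_c = 25.66 m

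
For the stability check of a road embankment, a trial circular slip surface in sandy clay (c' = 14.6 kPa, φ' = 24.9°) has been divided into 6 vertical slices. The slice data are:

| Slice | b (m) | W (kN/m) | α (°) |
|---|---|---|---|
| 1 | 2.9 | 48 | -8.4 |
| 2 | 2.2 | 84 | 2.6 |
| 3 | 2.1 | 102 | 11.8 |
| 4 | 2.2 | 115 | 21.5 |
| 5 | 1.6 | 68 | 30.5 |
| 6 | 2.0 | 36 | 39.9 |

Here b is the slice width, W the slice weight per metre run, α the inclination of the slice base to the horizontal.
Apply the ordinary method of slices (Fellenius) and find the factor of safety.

Ordinary method of slices: FS = Σ[c'·Δl_i + (W_i cosα_i)·tanφ'] / Σ W_i sinα_i, with Δl_i = b_i / cosα_i.
Slice 1: Δl = 2.9/cos(-8.4°) = 2.931 m; N'_1 = 48·cos(-8.4°) = 47.5; c'Δl = 42.80; W sinα = -7.0
Slice 2: Δl = 2.2/cos2.6° = 2.202 m; N'_2 = 84·cos2.6° = 83.9; c'Δl = 32.15; W sinα = 3.8
Slice 3: Δl = 2.1/cos11.8° = 2.145 m; N'_3 = 102·cos11.8° = 99.8; c'Δl = 31.32; W sinα = 20.9
Slice 4: Δl = 2.2/cos21.5° = 2.365 m; N'_4 = 115·cos21.5° = 107.0; c'Δl = 34.52; W sinα = 42.1
Slice 5: Δl = 1.6/cos30.5° = 1.857 m; N'_5 = 68·cos30.5° = 58.6; c'Δl = 27.11; W sinα = 34.5
Slice 6: Δl = 2.0/cos39.9° = 2.607 m; N'_6 = 36·cos39.9° = 27.6; c'Δl = 38.06; W sinα = 23.1
Σc'Δl = 206.0 kN/m; ΣN' = 424.4 kN/m; ΣW sinα = 117.4 kN/m
Resisting = 206.0 + 424.4·tan24.9° = 206.0 + 197.0 = 403.0 kN/m
FS = 403.0 / 117.4 = 3.432

FS = 3.43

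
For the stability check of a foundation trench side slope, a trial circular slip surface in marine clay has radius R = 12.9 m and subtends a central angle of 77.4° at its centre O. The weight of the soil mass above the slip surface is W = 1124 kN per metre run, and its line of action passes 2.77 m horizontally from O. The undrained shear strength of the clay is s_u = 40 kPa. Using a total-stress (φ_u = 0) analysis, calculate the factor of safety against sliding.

Taking moments about the centre O, the resisting moment is provided by the undrained shear strength acting along the arc:
Arc length L_a = R·θ = 12.9·(77.4°·π/180) = 12.9·1.3509 = 17.43 m
M_R = s_u·L_a·R = 40·17.43·12.9 = 8992.0 kN·m/m
M_D = W·d = 1124·2.77 = 3113.5 kN·m/m
FS = M_R / M_D = 8992.0 / 3113.5 = 2.888

FS = 2.89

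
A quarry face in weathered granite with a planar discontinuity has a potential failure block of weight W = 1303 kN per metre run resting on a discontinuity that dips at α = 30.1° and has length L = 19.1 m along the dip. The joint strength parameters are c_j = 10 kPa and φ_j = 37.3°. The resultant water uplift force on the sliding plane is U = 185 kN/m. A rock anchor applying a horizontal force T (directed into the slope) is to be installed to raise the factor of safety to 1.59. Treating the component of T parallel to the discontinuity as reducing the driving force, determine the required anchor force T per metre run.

Resolving forces along and normal to the sliding plane, with the horizontal anchor force T adding T·sinα to the effective normal force and T·cosα acting up the plane against the driving force:
FS = [c_jL + (W cosα − U + T sinα) tanφ_j] / [W sinα − T cosα]
Without the anchor: N' = 942.3 kN/m, driving T_d = 653.5 kN/m, resisting R = 10·19.1 + 942.3·tan37.3° = 908.8 kN/m, FS = 1.39.
Setting FS = 1.59 and solving for T:
1.59·(653.5 − T cos30.1°) = 908.8 + T sin30.1°·tan37.3°
T·(sin30.1°·tan37.3° + 1.59·cos30.1°) = 1.59·653.5 − 908.8
T·(0.5015·0.7618 + 1.59·0.8652) = 1039.0 − 908.8 = 130.2
T·1.7576 = 130.2
T = 74.1 kN/m

T = 74 kN/m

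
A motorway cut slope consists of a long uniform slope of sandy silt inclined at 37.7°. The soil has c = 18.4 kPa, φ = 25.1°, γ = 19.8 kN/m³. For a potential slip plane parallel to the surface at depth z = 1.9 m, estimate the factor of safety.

For an infinite slope with a slip plane parallel to the surface (no pore pressure): FS = [c + γz cos²β tanφ] / [γz sinβ cosβ].
γz = 19.8·1.9 = 37.62 kN/m²
Numerator = 18.4 + 37.62·cos²37.7°·tan25.1° = 18.4 + 37.62·0.6260·0.4684 = 29.432 kPa
Denominator = 37.62·sin37.7°·cos37.7° = 37.62·0.6115·0.7912 = 18.203 kPa
FS = 29.432 / 18.203 = 1.617

FS = 1.62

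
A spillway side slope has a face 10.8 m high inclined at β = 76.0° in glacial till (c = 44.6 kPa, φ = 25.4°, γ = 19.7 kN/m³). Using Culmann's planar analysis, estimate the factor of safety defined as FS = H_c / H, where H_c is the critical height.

FS = 2.01

H_c = (4c/γ) · sinβ cosφ / [1 − cos(β − φ)]
    = (4·44.6/19.7) · sin76.0°·cos25.4° / [1 − cos50.6°]
    = 9.056 · 0.8765 / 0.3653 = 21.73 m
FS = H_c / H = 21.73 / 10.8 = 2.012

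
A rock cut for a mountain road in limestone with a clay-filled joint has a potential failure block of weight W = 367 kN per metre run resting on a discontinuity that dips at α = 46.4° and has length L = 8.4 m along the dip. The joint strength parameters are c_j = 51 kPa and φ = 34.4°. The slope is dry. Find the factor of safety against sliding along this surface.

FS = 2.26

Resolving the block weight along and normal to the plane and applying the Mohr–Coulomb strength on the joint:
N' = W cosα = 367·cos46.4° = 253.1 kN/m
Driving force T = W sinα = 367·sin46.4° = 265.8 kN/m
Resisting force R = c_j·L + N'·tanφ = 51·8.4 + 253.1·tan34.4° = 428.4 + 173.3 = 601.7 kN/m
FS = R / T = 601.7 / 265.8 = 2.264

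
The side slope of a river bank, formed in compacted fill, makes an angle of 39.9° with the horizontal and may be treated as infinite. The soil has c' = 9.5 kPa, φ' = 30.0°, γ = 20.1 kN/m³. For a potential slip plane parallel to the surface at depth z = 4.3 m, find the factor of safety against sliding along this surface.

FS = 0.91

For an infinite slope with a slip plane parallel to the surface (no pore pressure): FS = [c' + γz cos²β tanφ'] / [γz sinβ cosβ].
γz = 20.1·4.3 = 86.43 kN/m²
Numerator = 9.5 + 86.43·cos²39.9°·tan30.0° = 9.5 + 86.43·0.5885·0.5774 = 38.868 kPa
Denominator = 86.43·sin39.9°·cos39.9° = 86.43·0.6414·0.7672 = 42.532 kPa
FS = 38.868 / 42.532 = 0.914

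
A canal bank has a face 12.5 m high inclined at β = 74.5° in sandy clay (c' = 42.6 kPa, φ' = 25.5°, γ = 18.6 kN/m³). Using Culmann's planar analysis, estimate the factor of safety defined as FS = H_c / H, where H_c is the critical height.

H_c = (4c'/γ) · sinβ cosφ' / [1 − cos(β − φ')]
    = (4·42.6/18.6) · sin74.5°·cos25.5° / [1 − cos49.0°]
    = 9.161 · 0.8698 / 0.3439 = 23.17 m
FS = H_c / H = 23.17 / 12.5 = 1.853

FS = 1.85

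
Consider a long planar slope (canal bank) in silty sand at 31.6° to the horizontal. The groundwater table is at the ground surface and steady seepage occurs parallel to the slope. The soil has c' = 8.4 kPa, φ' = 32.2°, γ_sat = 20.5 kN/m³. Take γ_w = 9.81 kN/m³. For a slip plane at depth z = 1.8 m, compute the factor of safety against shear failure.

FS = 1.04

With seepage parallel to the slope and the water table at the surface, the effective normal stress on the slip plane uses the buoyant unit weight γ' = γ_sat − γ_w while the driving shear stress uses γ_sat:
FS = [c' + γ' z cos²β tanφ'] / [γ_sat z sinβ cosβ]
γ' = 20.5 − 9.81 = 10.69 kN/m³
Numerator = 8.4 + 10.69·1.8·cos²31.6°·tan32.2° = 8.4 + 10.69·1.8·0.7254·0.6297 = 17.190 kPa
Denominator = 20.5·1.8·sin31.6°·cos31.6° = 20.5·1.8·0.5240·0.8517 = 16.468 kPa
FS = 17.190 / 16.468 = 1.044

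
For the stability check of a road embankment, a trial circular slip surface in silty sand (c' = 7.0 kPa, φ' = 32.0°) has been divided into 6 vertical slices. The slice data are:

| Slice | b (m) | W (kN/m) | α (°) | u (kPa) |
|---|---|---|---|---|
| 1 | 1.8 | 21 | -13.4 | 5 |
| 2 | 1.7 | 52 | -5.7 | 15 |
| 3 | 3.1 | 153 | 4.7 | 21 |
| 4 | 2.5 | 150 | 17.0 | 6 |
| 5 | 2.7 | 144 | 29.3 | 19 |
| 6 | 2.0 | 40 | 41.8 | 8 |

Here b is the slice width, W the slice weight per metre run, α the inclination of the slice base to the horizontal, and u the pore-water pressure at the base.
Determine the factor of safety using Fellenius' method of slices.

FS = 2.16

Ordinary method of slices: FS = Σ[c'·Δl_i + (W_i cosα_i − u_i·Δl_i)·tanφ'] / Σ W_i sinα_i, with Δl_i = b_i / cosα_i.
Slice 1: Δl = 1.8/cos(-13.4°) = 1.850 m; N'_1 = 21·cos(-13.4°) − 5·1.850 = 11.2; c'Δl = 12.95; W sinα = -4.9
Slice 2: Δl = 1.7/cos(-5.7°) = 1.708 m; N'_2 = 52·cos(-5.7°) − 15·1.708 = 26.1; c'Δl = 11.96; W sinα = -5.2
Slice 3: Δl = 3.1/cos4.7° = 3.110 m; N'_3 = 153·cos4.7° − 21·3.110 = 87.2; c'Δl = 21.77; W sinα = 12.5
Slice 4: Δl = 2.5/cos17.0° = 2.614 m; N'_4 = 150·cos17.0° − 6·2.614 = 127.8; c'Δl = 18.30; W sinα = 43.9
Slice 5: Δl = 2.7/cos29.3° = 3.096 m; N'_5 = 144·cos29.3° − 19·3.096 = 66.8; c'Δl = 21.67; W sinα = 70.5
Slice 6: Δl = 2.0/cos41.8° = 2.683 m; N'_6 = 40·cos41.8° − 8·2.683 = 8.4; c'Δl = 18.78; W sinα = 26.7
Σc'Δl = 105.4 kN/m; ΣN' = 327.3 kN/m; ΣW sinα = 143.5 kN/m
Resisting = 105.4 + 327.3·tan32.0° = 105.4 + 204.5 = 310.0 kN/m
FS = 310.0 / 143.5 = 2.160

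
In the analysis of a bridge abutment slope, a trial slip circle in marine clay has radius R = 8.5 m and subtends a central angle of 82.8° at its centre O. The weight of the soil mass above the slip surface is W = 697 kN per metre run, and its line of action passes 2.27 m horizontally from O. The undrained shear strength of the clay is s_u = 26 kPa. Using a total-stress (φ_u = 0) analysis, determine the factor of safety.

Taking moments about the centre O, the resisting moment is provided by the undrained shear strength acting along the arc:
Arc length L_a = R·θ = 8.5·(82.8°·π/180) = 8.5·1.4451 = 12.28 m
M_R = s_u·L_a·R = 26·12.28·8.5 = 2714.7 kN·m/m
M_D = W·d = 697·2.27 = 1582.2 kN·m/m
FS = M_R / M_D = 2714.7 / 1582.2 = 1.716

FS = 1.72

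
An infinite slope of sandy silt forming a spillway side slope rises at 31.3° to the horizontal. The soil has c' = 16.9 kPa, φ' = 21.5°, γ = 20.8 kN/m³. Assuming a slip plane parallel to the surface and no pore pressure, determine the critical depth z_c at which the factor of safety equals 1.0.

z_c = 5.20 m

Setting FS = 1.00 in FS = [c' + γz cos²β tanφ'] / [γz sinβ cosβ] and solving for z:
z = c' / [γ cosβ (FS·sinβ − cosβ·tanφ')]
  = 16.9 / [20.8·cos31.3°·(1.00·sin31.3° − cos31.3°·tan21.5°)]
  = 16.9 / [20.8·0.8545·(1.00·0.5195 − 0.8545·0.3939)]
  = 16.9 / 3.2513 = 5.198 m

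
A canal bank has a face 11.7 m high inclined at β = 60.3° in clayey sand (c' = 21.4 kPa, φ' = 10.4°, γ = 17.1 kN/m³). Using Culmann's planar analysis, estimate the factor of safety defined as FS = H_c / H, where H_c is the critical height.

FS = 1.03

H_c = (4c'/γ) · sinβ cosφ' / [1 − cos(β − φ')]
    = (4·21.4/17.1) · sin60.3°·cos10.4° / [1 − cos49.9°]
    = 5.006 · 0.8544 / 0.3559 = 12.02 m
FS = H_c / H = 12.02 / 11.7 = 1.027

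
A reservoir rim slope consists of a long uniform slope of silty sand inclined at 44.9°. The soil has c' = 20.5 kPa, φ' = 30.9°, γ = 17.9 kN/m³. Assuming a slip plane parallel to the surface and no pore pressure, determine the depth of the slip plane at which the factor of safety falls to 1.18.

z = 3.95 m

Setting FS = 1.18 in FS = [c' + γz cos²β tanφ'] / [γz sinβ cosβ] and solving for z:
z = c' / [γ cosβ (FS·sinβ − cosβ·tanφ')]
  = 20.5 / [17.9·cos44.9°·(1.18·sin44.9° − cos44.9°·tan30.9°)]
  = 20.5 / [17.9·0.7083·(1.18·0.7059 − 0.7083·0.5985)]
  = 20.5 / 5.1858 = 3.953 m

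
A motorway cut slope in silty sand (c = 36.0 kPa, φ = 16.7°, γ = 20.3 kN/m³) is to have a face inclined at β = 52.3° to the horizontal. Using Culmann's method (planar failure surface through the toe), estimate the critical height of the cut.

H_c = 28.76 m

Culmann's analysis gives the critical failure plane at α_cr = (β + φ)/2 = (52.3 + 16.7)/2 = 34.5°, and the critical height
H_c = (4c/γ) · sinβ cosφ / [1 − cos(β − φ)]
    = (4·36.0/20.3) · sin52.3°·cos16.7° / [1 − cos(35.6°)]
    = 7.094 · 0.7912·0.9578 / [1 − 0.8131]
    = 7.094 · 0.7579 / 0.1869
    = 28.76 m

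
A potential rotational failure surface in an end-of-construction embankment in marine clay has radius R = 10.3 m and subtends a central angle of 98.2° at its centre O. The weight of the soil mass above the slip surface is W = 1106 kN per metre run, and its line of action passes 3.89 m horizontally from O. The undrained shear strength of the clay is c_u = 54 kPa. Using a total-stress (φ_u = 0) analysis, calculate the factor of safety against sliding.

FS = 2.28

Taking moments about the centre O, the resisting moment is provided by the undrained shear strength acting along the arc:
Arc length L_a = R·θ = 10.3·(98.2°·π/180) = 10.3·1.7139 = 17.65 m
M_R = c_u·L_a·R = 54·17.65·10.3 = 9818.8 kN·m/m
M_D = W·d = 1106·3.89 = 4302.3 kN·m/m
FS = M_R / M_D = 9818.8 / 4302.3 = 2.282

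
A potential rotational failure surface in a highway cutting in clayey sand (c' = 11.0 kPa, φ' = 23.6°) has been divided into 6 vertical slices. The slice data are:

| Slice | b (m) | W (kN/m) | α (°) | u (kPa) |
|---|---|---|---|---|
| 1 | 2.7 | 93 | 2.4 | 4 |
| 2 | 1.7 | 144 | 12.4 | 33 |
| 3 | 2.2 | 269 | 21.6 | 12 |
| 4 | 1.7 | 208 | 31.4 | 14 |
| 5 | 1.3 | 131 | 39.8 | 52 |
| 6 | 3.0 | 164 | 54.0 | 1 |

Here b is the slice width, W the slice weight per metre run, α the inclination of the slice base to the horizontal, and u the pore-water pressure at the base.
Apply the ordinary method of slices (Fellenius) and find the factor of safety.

Ordinary method of slices: FS = Σ[c'·Δl_i + (W_i cosα_i − u_i·Δl_i)·tanφ'] / Σ W_i sinα_i, with Δl_i = b_i / cosα_i.
Slice 1: Δl = 2.7/cos2.4° = 2.702 m; N'_1 = 93·cos2.4° − 4·2.702 = 82.1; c'Δl = 29.73; W sinα = 3.9
Slice 2: Δl = 1.7/cos12.4° = 1.741 m; N'_2 = 144·cos12.4° − 33·1.741 = 83.2; c'Δl = 19.15; W sinα = 30.9
Slice 3: Δl = 2.2/cos21.6° = 2.366 m; N'_3 = 269·cos21.6° − 12·2.366 = 221.7; c'Δl = 26.03; W sinα = 99.0
Slice 4: Δl = 1.7/cos31.4° = 1.992 m; N'_4 = 208·cos31.4° − 14·1.992 = 149.7; c'Δl = 21.91; W sinα = 108.4
Slice 5: Δl = 1.3/cos39.8° = 1.692 m; N'_5 = 131·cos39.8° − 52·1.692 = 12.7; c'Δl = 18.61; W sinα = 83.9
Slice 6: Δl = 3.0/cos54.0° = 5.104 m; N'_6 = 164·cos54.0° − 1·5.104 = 91.3; c'Δl = 56.14; W sinα = 132.7
Σc'Δl = 171.6 kN/m; ΣN' = 640.6 kN/m; ΣW sinα = 458.7 kN/m
Resisting = 171.6 + 640.6·tan23.6° = 171.6 + 279.9 = 451.4 kN/m
FS = 451.4 / 458.7 = 0.984

FS = 0.98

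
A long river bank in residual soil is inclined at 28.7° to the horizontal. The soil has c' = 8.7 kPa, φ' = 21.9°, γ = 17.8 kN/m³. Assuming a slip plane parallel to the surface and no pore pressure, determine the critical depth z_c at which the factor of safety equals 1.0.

z_c = 4.37 m

Setting FS = 1.00 in FS = [c' + γz cos²β tanφ'] / [γz sinβ cosβ] and solving for z:
z = c' / [γ cosβ (FS·sinβ − cosβ·tanφ')]
  = 8.7 / [17.8·cos28.7°·(1.00·sin28.7° − cos28.7°·tan21.9°)]
  = 8.7 / [17.8·0.8771·(1.00·0.4802 − 0.8771·0.4020)]
  = 8.7 / 1.9924 = 4.366 m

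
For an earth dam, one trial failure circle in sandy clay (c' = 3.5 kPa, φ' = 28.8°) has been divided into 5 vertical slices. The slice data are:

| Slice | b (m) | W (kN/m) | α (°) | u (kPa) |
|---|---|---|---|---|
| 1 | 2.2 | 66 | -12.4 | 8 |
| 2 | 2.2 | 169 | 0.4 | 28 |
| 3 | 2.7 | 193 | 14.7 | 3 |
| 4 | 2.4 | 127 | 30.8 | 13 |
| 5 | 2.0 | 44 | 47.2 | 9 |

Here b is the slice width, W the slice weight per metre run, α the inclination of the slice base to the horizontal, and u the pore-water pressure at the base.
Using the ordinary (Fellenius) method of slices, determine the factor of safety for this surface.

FS = 2.02

Ordinary method of slices: FS = Σ[c'·Δl_i + (W_i cosα_i − u_i·Δl_i)·tanφ'] / Σ W_i sinα_i, with Δl_i = b_i / cosα_i.
Slice 1: Δl = 2.2/cos(-12.4°) = 2.253 m; N'_1 = 66·cos(-12.4°) − 8·2.253 = 46.4; c'Δl = 7.88; W sinα = -14.2
Slice 2: Δl = 2.2/cos0.4° = 2.200 m; N'_2 = 169·cos0.4° − 28·2.200 = 107.4; c'Δl = 7.70; W sinα = 1.2
Slice 3: Δl = 2.7/cos14.7° = 2.791 m; N'_3 = 193·cos14.7° − 3·2.791 = 178.3; c'Δl = 9.77; W sinα = 49.0
Slice 4: Δl = 2.4/cos30.8° = 2.794 m; N'_4 = 127·cos30.8° − 13·2.794 = 72.8; c'Δl = 9.78; W sinα = 65.0
Slice 5: Δl = 2.0/cos47.2° = 2.944 m; N'_5 = 44·cos47.2° − 9·2.944 = 3.4; c'Δl = 10.30; W sinα = 32.3
Σc'Δl = 45.4 kN/m; ΣN' = 408.3 kN/m; ΣW sinα = 133.3 kN/m
Resisting = 45.4 + 408.3·tan28.8° = 45.4 + 224.5 = 269.9 kN/m
FS = 269.9 / 133.3 = 2.025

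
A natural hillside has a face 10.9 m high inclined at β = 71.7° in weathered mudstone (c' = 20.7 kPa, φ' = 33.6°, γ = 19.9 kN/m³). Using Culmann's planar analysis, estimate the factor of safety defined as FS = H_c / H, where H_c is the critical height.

H_c = (4c'/γ) · sinβ cosφ' / [1 − cos(β − φ')]
    = (4·20.7/19.9) · sin71.7°·cos33.6° / [1 − cos38.1°]
    = 4.161 · 0.7908 / 0.2131 = 15.44 m
FS = H_c / H = 15.44 / 10.9 = 1.417

FS = 1.42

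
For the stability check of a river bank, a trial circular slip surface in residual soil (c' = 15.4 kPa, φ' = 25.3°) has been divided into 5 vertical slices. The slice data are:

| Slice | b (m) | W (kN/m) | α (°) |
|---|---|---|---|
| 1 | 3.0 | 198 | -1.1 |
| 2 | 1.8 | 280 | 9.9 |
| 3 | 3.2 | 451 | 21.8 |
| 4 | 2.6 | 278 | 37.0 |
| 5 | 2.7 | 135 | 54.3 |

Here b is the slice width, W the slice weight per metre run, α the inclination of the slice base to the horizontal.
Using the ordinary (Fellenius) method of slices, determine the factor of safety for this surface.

FS = 1.66

Ordinary method of slices: FS = Σ[c'·Δl_i + (W_i cosα_i)·tanφ'] / Σ W_i sinα_i, with Δl_i = b_i / cosα_i.
Slice 1: Δl = 3.0/cos(-1.1°) = 3.001 m; N'_1 = 198·cos(-1.1°) = 198.0; c'Δl = 46.21; W sinα = -3.8
Slice 2: Δl = 1.8/cos9.9° = 1.827 m; N'_2 = 280·cos9.9° = 275.8; c'Δl = 28.14; W sinα = 48.1
Slice 3: Δl = 3.2/cos21.8° = 3.446 m; N'_3 = 451·cos21.8° = 418.7; c'Δl = 53.08; W sinα = 167.5
Slice 4: Δl = 2.6/cos37.0° = 3.256 m; N'_4 = 278·cos37.0° = 222.0; c'Δl = 50.14; W sinα = 167.3
Slice 5: Δl = 2.7/cos54.3° = 4.627 m; N'_5 = 135·cos54.3° = 78.8; c'Δl = 71.25; W sinα = 109.6
Σc'Δl = 248.8 kN/m; ΣN' = 1193.3 kN/m; ΣW sinα = 488.8 kN/m
Resisting = 248.8 + 1193.3·tan25.3° = 248.8 + 564.1 = 812.9 kN/m
FS = 812.9 / 488.8 = 1.663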